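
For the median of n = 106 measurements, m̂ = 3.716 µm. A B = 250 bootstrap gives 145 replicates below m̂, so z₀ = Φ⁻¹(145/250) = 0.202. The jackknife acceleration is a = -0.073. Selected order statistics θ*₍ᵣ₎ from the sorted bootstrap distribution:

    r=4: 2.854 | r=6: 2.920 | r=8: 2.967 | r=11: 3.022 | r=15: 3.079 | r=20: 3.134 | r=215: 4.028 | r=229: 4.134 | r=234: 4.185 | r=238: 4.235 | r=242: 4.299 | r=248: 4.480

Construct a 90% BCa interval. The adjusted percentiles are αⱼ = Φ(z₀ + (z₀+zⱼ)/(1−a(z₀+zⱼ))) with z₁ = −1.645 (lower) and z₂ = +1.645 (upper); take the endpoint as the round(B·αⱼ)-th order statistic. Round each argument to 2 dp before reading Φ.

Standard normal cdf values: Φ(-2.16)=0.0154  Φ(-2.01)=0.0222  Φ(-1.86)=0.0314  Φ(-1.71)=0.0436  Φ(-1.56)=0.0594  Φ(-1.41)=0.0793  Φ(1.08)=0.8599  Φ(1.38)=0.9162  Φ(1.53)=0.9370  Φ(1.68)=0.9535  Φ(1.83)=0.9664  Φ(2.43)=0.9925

Lower: z₀ + z₁ = 0.202 + (-1.645) = -1.443; 1 − a(z₀+z₁) = 1 − (-0.073)(-1.443) = 0.8947; argument = 0.202 + (-1.443)/0.8947 = -1.4109 → -1.41.
α₁ = Φ(-1.41) = 0.0793; rank = round(250 × 0.0793) = 20; θ*₍20₎ = 3.134.
Upper: z₀ + z₂ = 1.847; 1 − a(z₀+z₂) = 1.1348; argument = 1.8296 → 1.83; α₂ = 0.9664; rank = 242; θ*₍242₎ = 4.299.

(3.134, 4.299)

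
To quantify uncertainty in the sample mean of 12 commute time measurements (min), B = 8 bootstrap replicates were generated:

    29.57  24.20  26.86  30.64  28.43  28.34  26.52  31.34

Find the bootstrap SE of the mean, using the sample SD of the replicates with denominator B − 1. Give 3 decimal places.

Bootstrap SE is the standard deviation of the 8 replicate means.
Mean of replicates: (29.57 + 24.20 + 26.86 + 30.64 + 28.43 + 28.34 + 26.52 + 31.34) / 8 = 225.9000 / 8 = 28.2375
Sum of squared deviations: (+1.3325)² + (−4.0375)² + (−1.3775)² + (+2.4025)² + (+0.1925)² + (+0.1025)² + (−1.7175)² + (+3.1025)² = 38.3694
Variance = 38.3694 / 7 = 5.4813
SE* = √5.4813

SE* = 2.341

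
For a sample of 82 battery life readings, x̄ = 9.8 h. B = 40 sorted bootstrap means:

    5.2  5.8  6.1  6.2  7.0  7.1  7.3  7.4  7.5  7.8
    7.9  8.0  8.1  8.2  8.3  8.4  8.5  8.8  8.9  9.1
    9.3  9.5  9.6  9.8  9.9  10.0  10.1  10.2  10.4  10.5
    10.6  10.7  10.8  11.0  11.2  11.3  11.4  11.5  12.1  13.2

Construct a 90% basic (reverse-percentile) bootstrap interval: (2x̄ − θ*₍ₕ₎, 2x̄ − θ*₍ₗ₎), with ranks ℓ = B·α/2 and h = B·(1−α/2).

(8.1, 13.8)

Percentile endpoints at ranks 2 and 38: θ*₍2₎ = 5.8, θ*₍38₎ = 11.5.
Basic interval reflects these around x̄:
  lower = 2 × 9.8 − 11.5 = 8.1
  upper = 2 × 9.8 − 5.8 = 13.8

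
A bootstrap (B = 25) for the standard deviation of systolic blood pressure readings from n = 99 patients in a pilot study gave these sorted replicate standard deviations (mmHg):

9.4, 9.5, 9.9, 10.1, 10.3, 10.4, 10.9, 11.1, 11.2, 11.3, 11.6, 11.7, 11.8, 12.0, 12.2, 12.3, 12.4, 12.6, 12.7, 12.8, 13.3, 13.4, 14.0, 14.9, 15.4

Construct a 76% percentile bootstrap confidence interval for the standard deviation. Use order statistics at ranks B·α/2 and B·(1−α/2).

α = 0.24; lower rank = 25 × 0.120 = 3; upper rank = 25 × 0.880 = 22.
The 3rd smallest replicate is 9.9; the 22nd is 13.4.

(9.9, 13.4)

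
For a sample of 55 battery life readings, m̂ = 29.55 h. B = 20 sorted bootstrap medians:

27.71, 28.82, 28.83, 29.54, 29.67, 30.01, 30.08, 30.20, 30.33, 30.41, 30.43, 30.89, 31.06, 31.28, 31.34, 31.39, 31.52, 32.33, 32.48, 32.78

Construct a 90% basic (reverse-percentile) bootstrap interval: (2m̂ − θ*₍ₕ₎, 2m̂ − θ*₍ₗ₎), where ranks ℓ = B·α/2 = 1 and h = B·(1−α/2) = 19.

Percentile endpoints at ranks 1 and 19: θ*₍1₎ = 27.71, θ*₍19₎ = 32.48.
Basic interval reflects these around m̂:
  lower = 2 × 29.55 − 32.48 = 26.62
  upper = 2 × 29.55 − 27.71 = 31.39

(26.62, 31.39)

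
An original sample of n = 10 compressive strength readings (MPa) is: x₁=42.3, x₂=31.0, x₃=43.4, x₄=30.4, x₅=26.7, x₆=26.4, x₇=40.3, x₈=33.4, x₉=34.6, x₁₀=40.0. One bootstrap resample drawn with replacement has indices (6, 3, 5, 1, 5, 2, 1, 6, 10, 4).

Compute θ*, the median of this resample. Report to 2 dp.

Resample values: 26.4, 43.4, 26.7, 42.3, 26.7, 31.0, 42.3, 26.4, 40.0, 30.4.
Sorted: 26.4, 26.4, 26.7, 26.7, 30.4, 31.0, 40.0, 42.3, 42.3, 43.4
Median = average of the two middle values = 30.70

θ* = 30.70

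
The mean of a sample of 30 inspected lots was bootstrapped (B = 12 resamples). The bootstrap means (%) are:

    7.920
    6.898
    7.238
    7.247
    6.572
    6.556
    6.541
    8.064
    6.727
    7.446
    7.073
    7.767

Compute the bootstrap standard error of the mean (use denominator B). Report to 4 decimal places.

Bootstrap SE is the standard deviation of the 12 replicate means.
Mean of replicates: (7.920 + 6.898 + 7.238 + 7.247 + 6.572 + 6.556 + 6.541 + 8.064 + 6.727 + 7.446 + 7.073 + 7.767) / 12 = 86.04900 / 12 = 7.17075
Sum of squared deviations: (+0.74925)² + (−0.27275)² + (+0.06725)² + (+0.07625)² + (−0.59875)² + (−0.61475)² + (−0.62975)² + (+0.89325)² + (−0.44375)² + (+0.27525)² + (−0.09775)² + (+0.59625)² = 3.21475
Variance = 3.21475 / 12 = 0.26790
SE* = √0.26790

SE* = 0.5176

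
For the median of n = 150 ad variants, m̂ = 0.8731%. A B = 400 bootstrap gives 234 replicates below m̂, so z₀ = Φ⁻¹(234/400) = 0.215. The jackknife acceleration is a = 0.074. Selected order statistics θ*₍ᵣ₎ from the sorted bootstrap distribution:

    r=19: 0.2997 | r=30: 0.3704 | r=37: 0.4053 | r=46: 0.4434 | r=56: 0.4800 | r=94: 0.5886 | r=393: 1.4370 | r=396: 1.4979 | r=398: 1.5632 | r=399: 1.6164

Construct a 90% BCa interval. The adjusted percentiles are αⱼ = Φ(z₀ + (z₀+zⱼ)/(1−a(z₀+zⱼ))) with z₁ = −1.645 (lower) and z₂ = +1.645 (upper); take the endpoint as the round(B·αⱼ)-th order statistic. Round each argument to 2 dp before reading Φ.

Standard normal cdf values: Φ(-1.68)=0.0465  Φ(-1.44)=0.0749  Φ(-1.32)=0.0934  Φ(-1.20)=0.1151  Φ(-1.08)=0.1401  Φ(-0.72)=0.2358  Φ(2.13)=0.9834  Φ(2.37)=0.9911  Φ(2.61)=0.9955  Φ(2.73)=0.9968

Lower: z₀ + z₁ = 0.215 + (-1.645) = -1.430; 1 − a(z₀+z₁) = 1 − (0.074)(-1.430) = 1.1058; argument = 0.215 + (-1.430)/1.1058 = -1.0782 → -1.08.
α₁ = Φ(-1.08) = 0.1401; rank = round(400 × 0.1401) = 56; θ*₍56₎ = 0.4800.
Upper: z₀ + z₂ = 1.860; 1 − a(z₀+z₂) = 0.8624; argument = 2.3719 → 2.37; α₂ = 0.9911; rank = 396; θ*₍396₎ = 1.4979.

(0.4800, 1.4979)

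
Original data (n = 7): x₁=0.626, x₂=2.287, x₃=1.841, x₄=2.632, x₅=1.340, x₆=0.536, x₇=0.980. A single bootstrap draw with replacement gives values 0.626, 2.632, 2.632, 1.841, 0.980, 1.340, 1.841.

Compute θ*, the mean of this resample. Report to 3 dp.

θ* = 1.699

Mean = (0.626 + 2.632 + 2.632 + 1.841 + 0.980 + 1.340 + 1.841) / 7 = 11.8920 / 7 = 1.699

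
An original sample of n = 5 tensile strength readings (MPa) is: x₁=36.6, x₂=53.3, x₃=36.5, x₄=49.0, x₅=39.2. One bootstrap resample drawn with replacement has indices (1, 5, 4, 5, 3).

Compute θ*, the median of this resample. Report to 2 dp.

Resample values: 36.6, 39.2, 49.0, 39.2, 36.5.
Sorted: 36.5, 36.6, 39.2, 39.2, 49.0
Median = middle value = 39.20

θ* = 39.20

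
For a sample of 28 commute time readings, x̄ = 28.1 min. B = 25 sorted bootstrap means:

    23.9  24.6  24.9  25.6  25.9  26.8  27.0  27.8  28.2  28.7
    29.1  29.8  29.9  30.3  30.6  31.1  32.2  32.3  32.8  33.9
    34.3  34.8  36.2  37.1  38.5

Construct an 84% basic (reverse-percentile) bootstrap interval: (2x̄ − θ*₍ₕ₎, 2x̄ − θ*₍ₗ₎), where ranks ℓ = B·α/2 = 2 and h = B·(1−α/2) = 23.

Percentile endpoints at ranks 2 and 23: θ*₍2₎ = 24.6, θ*₍23₎ = 36.2.
Basic interval reflects these around x̄:
  lower = 2 × 28.1 − 36.2 = 20.0
  upper = 2 × 28.1 − 24.6 = 31.6

(20.0, 31.6)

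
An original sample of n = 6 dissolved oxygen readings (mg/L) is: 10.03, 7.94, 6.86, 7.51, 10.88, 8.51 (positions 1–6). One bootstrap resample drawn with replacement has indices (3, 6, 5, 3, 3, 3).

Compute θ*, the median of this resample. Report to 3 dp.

θ* = 6.860

Resample values: 6.86, 8.51, 10.88, 6.86, 6.86, 6.86.
Sorted: 6.86, 6.86, 6.86, 6.86, 8.51, 10.88
Median = average of the two middle values = 6.860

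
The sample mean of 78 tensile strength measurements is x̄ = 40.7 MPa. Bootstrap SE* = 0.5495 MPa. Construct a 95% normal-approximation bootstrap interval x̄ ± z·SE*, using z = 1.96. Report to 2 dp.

(39.62, 41.78)

Margin = 1.96 × 0.5495 = 1.077
Interval: 40.7 ± 1.077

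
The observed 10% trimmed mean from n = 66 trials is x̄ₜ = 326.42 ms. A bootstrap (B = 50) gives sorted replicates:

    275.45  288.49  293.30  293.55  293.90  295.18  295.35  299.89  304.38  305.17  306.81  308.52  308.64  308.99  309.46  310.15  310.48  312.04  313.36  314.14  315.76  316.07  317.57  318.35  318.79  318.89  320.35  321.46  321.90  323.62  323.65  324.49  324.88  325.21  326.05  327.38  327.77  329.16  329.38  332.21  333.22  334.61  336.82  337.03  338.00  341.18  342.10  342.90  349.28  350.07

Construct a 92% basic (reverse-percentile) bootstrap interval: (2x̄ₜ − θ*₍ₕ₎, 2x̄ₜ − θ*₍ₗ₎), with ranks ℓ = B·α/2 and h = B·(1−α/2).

(309.94, 364.35)

Percentile endpoints at ranks 2 and 48: θ*₍2₎ = 288.49, θ*₍48₎ = 342.90.
Basic interval reflects these around x̄ₜ:
  lower = 2 × 326.42 − 342.90 = 309.94
  upper = 2 × 326.42 − 288.49 = 364.35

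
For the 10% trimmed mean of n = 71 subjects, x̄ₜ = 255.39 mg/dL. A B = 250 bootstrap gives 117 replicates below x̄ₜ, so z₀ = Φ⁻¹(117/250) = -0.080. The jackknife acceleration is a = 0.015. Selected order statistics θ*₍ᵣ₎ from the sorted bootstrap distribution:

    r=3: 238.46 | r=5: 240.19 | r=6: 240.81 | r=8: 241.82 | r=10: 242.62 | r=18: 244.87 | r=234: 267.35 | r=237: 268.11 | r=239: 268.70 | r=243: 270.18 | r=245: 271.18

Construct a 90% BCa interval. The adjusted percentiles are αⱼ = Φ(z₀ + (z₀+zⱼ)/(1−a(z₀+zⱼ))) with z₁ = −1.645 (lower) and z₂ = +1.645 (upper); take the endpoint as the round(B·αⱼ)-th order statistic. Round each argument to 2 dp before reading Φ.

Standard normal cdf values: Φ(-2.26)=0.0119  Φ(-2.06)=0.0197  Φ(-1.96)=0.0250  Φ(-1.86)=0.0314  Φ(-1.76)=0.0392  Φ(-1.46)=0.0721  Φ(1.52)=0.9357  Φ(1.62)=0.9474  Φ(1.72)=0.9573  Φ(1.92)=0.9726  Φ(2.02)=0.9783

(242.62, 267.35)

Lower: z₀ + z₁ = -0.080 + (-1.645) = -1.725; 1 − a(z₀+z₁) = 1 − (0.015)(-1.725) = 1.0259; argument = -0.080 + (-1.725)/1.0259 = -1.7615 → -1.76.
α₁ = Φ(-1.76) = 0.0392; rank = round(250 × 0.0392) = 10; θ*₍10₎ = 242.62.
Upper: z₀ + z₂ = 1.565; 1 − a(z₀+z₂) = 0.9765; argument = 1.5226 → 1.52; α₂ = 0.9357; rank = 234; θ*₍234₎ = 267.35.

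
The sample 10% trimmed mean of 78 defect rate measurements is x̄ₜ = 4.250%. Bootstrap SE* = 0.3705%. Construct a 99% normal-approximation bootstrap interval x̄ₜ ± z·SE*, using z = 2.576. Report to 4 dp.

Margin = 2.576 × 0.3705 = 0.95441
Interval: 4.250 ± 0.95441

(3.2956, 5.2044)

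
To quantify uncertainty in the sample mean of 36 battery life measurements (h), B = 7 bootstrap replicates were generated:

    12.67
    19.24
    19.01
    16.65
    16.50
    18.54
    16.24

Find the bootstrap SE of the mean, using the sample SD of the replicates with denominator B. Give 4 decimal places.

SE* = 2.1087

Bootstrap SE is the standard deviation of the 7 replicate means.
Mean of replicates: (12.67 + 19.24 + 19.01 + 16.65 + 16.50 + 18.54 + 16.24) / 7 = 118.85000 / 7 = 16.97857
Sum of squared deviations: (−4.30857)² + (+2.26143)² + (+2.03143)² + (−0.32857)² + (−0.47857)² + (+1.56143)² + (−0.73857)² = 31.12509
Variance = 31.12509 / 7 = 4.44644
SE* = √4.44644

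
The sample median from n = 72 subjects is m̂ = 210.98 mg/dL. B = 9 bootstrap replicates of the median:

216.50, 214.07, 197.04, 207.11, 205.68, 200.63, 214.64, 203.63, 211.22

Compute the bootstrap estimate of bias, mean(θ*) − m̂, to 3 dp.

mean(θ*) = (216.50 + 214.07 + 197.04 + 207.11 + 205.68 + 200.63 + 214.64 + 203.63 + 211.22) / 9 = 207.8356
bias = 207.8356 − 210.98

bias = −3.144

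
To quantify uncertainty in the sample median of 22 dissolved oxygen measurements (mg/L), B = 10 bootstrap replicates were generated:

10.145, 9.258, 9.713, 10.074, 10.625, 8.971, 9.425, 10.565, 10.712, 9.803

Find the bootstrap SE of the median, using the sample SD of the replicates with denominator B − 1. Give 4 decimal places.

SE* = 0.6013

Bootstrap SE is the standard deviation of the 10 replicate medians.
Mean of replicates: (10.145 + 9.258 + 9.713 + 10.074 + 10.625 + 8.971 + 9.425 + 10.565 + 10.712 + 9.803) / 10 = 99.29100 / 10 = 9.92910
Sum of squared deviations: (+0.21590)² + (−0.67110)² + (−0.21610)² + (+0.14490)² + (+0.69590)² + (−0.95810)² + (−0.50410)² + (+0.63590)² + (+0.78290)² + (−0.12610)² = 3.25423
Variance = 3.25423 / 9 = 0.36158
SE* = √0.36158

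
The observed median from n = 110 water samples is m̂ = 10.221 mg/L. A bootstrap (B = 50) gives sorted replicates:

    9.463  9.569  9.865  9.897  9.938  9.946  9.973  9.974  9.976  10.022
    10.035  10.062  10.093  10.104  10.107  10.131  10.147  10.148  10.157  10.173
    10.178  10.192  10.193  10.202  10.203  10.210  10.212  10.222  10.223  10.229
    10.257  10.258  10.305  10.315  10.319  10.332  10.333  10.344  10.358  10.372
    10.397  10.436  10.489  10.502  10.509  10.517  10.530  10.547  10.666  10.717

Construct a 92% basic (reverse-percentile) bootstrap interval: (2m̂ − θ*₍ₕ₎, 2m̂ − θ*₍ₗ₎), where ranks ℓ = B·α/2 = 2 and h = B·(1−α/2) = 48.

(9.895, 10.873)

Percentile endpoints at ranks 2 and 48: θ*₍2₎ = 9.569, θ*₍48₎ = 10.547.
Basic interval reflects these around m̂:
  lower = 2 × 10.221 − 10.547 = 9.895
  upper = 2 × 10.221 − 9.569 = 10.873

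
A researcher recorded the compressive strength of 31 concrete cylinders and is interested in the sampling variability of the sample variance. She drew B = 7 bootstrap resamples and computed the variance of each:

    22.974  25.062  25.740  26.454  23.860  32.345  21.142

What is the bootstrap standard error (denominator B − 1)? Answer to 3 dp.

Bootstrap SE is the standard deviation of the 7 replicate variances.
Mean of replicates: (22.974 + 25.062 + 25.740 + 26.454 + 23.860 + 32.345 + 21.142) / 7 = 177.5770 / 7 = 25.3681
Sum of squared deviations: (−2.3941)² + (−0.3061)² + (+0.3719)² + (+1.0859)² + (−1.5081)² + (+6.9769)² + (−4.2261)² = 75.9543
Variance = 75.9543 / 6 = 12.6591
SE* = √12.6591

SE* = 3.558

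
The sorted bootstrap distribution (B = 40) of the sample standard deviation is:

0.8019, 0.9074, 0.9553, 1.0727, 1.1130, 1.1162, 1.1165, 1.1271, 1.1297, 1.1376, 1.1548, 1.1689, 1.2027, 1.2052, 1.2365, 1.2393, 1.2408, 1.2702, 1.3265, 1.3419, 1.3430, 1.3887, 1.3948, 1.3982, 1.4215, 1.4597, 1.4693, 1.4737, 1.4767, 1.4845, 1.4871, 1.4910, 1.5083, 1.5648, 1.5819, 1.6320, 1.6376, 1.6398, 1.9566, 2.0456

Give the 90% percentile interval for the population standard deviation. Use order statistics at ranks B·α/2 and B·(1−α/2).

α = 0.10; lower rank = 40 × 0.050 = 2; upper rank = 40 × 0.950 = 38.
The 2nd smallest replicate is 0.9074; the 38th is 1.6398.

(0.9074, 1.6398)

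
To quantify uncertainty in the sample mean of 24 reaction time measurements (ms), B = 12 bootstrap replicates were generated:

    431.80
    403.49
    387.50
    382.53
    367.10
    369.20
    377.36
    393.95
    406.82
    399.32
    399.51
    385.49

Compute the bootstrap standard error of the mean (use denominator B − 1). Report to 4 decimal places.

SE* = 17.9797

Bootstrap SE is the standard deviation of the 12 replicate means.
Mean of replicates: (431.80 + 403.49 + 387.50 + 382.53 + 367.10 + 369.20 + 377.36 + 393.95 + 406.82 + 399.32 + 399.51 + 385.49) / 12 = 4704.07000 / 12 = 392.00583
Sum of squared deviations: (+39.79417)² + (+11.48417)² + (−4.50583)² + (−9.47583)² + (−24.90583)² + (−22.80583)² + (−14.64583)² + (+1.94417)² + (+14.81417)² + (+7.31417)² + (+7.50417)² + (−6.51583)² = 3555.96769
Variance = 3555.96769 / 11 = 323.26979
SE* = √323.26979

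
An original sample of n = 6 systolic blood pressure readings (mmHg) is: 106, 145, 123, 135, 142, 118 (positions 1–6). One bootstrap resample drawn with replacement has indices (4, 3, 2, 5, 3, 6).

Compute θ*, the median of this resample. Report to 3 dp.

Resample values: 135, 123, 145, 142, 123, 118.
Sorted: 118, 123, 123, 135, 142, 145
Median = average of the two middle values = 129.000

θ* = 129.000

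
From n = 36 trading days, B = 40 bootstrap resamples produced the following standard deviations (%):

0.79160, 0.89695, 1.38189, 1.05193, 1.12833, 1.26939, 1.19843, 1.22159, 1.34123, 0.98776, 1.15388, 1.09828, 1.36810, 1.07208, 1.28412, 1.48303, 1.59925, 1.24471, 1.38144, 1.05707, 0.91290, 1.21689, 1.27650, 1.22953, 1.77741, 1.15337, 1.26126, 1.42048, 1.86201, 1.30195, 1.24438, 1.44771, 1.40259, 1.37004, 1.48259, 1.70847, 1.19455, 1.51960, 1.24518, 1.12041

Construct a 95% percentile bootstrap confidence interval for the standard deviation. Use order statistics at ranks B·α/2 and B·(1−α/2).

(0.79160, 1.77741)

Sorted replicates: 0.79160, 0.89695, 0.91290, 0.98776, 1.05193, 1.05707, 1.07208, 1.09828, 1.12041, 1.12833, 1.15337, 1.15388, 1.19455, 1.19843, 1.21689, 1.22159, 1.22953, 1.24438, 1.24471, 1.24518, 1.26126, 1.26939, 1.27650, 1.28412, 1.30195, 1.34123, 1.36810, 1.37004, 1.38144, 1.38189, 1.40259, 1.42048, 1.44771, 1.48259, 1.48303, 1.51960, 1.59925, 1.70847, 1.77741, 1.86201
α = 0.05; lower rank = 40 × 0.025 = 1; upper rank = 40 × 0.975 = 39.
The 1st smallest replicate is 0.79160; the 39th is 1.77741.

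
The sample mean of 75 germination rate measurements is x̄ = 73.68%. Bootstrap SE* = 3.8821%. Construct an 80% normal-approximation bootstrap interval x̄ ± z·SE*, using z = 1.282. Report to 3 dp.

(68.703, 78.657)

Margin = 1.282 × 3.8821 = 4.9769
Interval: 73.68 ± 4.9769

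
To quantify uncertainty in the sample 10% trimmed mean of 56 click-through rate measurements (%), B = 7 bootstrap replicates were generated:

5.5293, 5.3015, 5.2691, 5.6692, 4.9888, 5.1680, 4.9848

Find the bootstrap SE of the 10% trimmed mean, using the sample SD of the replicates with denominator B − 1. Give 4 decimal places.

Bootstrap SE is the standard deviation of the 7 replicate 10% trimmed means.
Mean of replicates: (5.5293 + 5.3015 + 5.2691 + 5.6692 + 4.9888 + 5.1680 + 4.9848) / 7 = 36.91070 / 7 = 5.27296
Sum of squared deviations: (+0.25634)² + (+0.02854)² + (−0.00386)² + (+0.39624)² + (−0.28416)² + (−0.10496)² + (−0.28816)² = 0.39835
Variance = 0.39835 / 6 = 0.06639
SE* = √0.06639

SE* = 0.2577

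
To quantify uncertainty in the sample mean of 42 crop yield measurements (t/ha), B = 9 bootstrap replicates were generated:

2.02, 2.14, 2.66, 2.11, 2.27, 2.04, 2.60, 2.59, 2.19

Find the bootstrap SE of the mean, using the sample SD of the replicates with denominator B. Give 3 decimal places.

SE* = 0.241

Bootstrap SE is the standard deviation of the 9 replicate means.
Mean of replicates: (2.02 + 2.14 + 2.66 + 2.11 + 2.27 + 2.04 + 2.60 + 2.59 + 2.19) / 9 = 20.6200 / 9 = 2.2911
Sum of squared deviations: (−0.2711)² + (−0.1511)² + (+0.3689)² + (−0.1811)² + (−0.0211)² + (−0.2511)² + (+0.3089)² + (+0.2989)² + (−0.1011)² = 0.5237
Variance = 0.5237 / 9 = 0.0582
SE* = √0.0582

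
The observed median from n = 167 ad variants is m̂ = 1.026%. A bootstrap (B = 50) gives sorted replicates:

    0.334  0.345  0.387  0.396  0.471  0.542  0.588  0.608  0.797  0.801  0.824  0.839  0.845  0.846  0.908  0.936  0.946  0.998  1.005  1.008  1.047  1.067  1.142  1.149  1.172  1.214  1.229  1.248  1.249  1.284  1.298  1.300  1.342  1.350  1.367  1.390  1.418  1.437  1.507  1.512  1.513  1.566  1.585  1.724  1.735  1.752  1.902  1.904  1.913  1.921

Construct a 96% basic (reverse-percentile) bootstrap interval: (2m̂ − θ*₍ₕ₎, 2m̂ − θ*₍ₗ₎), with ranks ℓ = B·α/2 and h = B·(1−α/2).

(0.139, 1.718)

Percentile endpoints at ranks 1 and 49: θ*₍1₎ = 0.334, θ*₍49₎ = 1.913.
Basic interval reflects these around m̂:
  lower = 2 × 1.026 − 1.913 = 0.139
  upper = 2 × 1.026 − 0.334 = 1.718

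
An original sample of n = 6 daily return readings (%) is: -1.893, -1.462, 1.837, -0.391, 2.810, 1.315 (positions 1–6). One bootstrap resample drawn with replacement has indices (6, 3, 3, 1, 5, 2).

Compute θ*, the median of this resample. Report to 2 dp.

Resample values: 1.315, 1.837, 1.837, -1.893, 2.810, -1.462.
Sorted: -1.893, -1.462, 1.315, 1.837, 1.837, 2.810
Median = average of the two middle values = 1.58

θ* = 1.58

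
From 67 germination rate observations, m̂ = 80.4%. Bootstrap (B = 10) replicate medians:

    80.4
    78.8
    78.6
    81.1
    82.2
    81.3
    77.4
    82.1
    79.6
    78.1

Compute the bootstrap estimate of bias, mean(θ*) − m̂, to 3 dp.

bias = −0.440

mean(θ*) = (80.4 + 78.8 + 78.6 + 81.1 + 82.2 + 81.3 + 77.4 + 82.1 + 79.6 + 78.1) / 10 = 79.9600
bias = 79.9600 − 80.4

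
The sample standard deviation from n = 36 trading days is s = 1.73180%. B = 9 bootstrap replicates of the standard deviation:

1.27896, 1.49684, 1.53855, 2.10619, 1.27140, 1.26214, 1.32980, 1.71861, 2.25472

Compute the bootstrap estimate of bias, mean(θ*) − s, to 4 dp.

mean(θ*) = (1.27896 + 1.49684 + 1.53855 + 2.10619 + 1.27140 + 1.26214 + 1.32980 + 1.71861 + 2.25472) / 9 = 1.58413
bias = 1.58413 − 1.73180

bias = −0.1477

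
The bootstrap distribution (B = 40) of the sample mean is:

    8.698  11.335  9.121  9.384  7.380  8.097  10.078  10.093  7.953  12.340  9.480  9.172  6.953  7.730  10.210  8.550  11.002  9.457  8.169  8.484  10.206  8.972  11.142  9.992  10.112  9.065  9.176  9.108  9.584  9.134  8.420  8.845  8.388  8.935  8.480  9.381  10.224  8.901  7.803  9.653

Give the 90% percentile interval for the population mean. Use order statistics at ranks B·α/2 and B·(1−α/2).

(7.380, 11.142)

Sorted replicates: 6.953, 7.380, 7.730, 7.803, 7.953, 8.097, 8.169, 8.388, 8.420, 8.480, 8.484, 8.550, 8.698, 8.845, 8.901, 8.935, 8.972, 9.065, 9.108, 9.121, 9.134, 9.172, 9.176, 9.381, 9.384, 9.457, 9.480, 9.584, 9.653, 9.992, 10.078, 10.093, 10.112, 10.206, 10.210, 10.224, 11.002, 11.142, 11.335, 12.340
α = 0.10; lower rank = 40 × 0.050 = 2; upper rank = 40 × 0.950 = 38.
The 2nd smallest replicate is 7.380; the 38th is 11.142.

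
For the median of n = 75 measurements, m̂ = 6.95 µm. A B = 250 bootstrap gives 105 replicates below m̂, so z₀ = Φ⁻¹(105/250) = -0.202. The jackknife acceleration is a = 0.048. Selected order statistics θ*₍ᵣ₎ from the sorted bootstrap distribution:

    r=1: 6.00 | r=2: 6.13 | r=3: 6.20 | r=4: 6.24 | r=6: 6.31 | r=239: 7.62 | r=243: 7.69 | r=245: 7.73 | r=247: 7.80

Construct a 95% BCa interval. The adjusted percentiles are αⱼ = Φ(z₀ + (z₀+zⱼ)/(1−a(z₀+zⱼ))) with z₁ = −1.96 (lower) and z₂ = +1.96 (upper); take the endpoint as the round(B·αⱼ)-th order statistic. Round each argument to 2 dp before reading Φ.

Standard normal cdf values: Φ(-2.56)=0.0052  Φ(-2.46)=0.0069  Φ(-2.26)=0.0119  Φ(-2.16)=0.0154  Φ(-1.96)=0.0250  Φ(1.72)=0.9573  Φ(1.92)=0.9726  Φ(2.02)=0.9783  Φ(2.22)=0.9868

(6.24, 7.62)

Lower: z₀ + z₁ = -0.202 + (-1.960) = -2.162; 1 − a(z₀+z₁) = 1 − (0.048)(-2.162) = 1.1038; argument = -0.202 + (-2.162)/1.1038 = -2.1607 → -2.16.
α₁ = Φ(-2.16) = 0.0154; rank = round(250 × 0.0154) = 4; θ*₍4₎ = 6.24.
Upper: z₀ + z₂ = 1.758; 1 − a(z₀+z₂) = 0.9156; argument = 1.7180 → 1.72; α₂ = 0.9573; rank = 239; θ*₍239₎ = 7.62.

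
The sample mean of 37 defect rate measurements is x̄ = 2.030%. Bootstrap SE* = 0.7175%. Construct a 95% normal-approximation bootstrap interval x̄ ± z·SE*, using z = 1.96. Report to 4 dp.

(0.6237, 3.4363)

Margin = 1.96 × 0.7175 = 1.40630
Interval: 2.030 ± 1.40630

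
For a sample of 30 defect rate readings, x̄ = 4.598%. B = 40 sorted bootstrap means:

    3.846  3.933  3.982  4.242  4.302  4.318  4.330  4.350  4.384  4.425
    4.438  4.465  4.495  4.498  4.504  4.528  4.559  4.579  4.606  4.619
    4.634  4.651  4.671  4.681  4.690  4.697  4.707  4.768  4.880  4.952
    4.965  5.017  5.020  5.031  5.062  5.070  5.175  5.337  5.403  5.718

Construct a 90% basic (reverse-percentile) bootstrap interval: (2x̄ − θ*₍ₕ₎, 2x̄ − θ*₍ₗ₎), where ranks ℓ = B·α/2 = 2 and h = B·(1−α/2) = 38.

(3.859, 5.263)

Percentile endpoints at ranks 2 and 38: θ*₍2₎ = 3.933, θ*₍38₎ = 5.337.
Basic interval reflects these around x̄:
  lower = 2 × 4.598 − 5.337 = 3.859
  upper = 2 × 4.598 − 3.933 = 5.263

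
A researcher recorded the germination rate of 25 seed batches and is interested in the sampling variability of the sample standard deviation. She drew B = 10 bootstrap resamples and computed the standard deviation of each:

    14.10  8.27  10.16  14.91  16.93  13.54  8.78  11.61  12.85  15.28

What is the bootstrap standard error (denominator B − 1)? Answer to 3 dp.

Bootstrap SE is the standard deviation of the 10 replicate standard deviations.
Mean of replicates: (14.10 + 8.27 + 10.16 + 14.91 + 16.93 + 13.54 + 8.78 + 11.61 + 12.85 + 15.28) / 10 = 126.4300 / 10 = 12.6430
Sum of squared deviations: (+1.4570)² + (−4.3730)² + (−2.4830)² + (+2.2670)² + (+4.2870)² + (+0.8970)² + (−3.8630)² + (−1.0330)² + (+0.2070)² + (+2.6370)² = 74.7200
Variance = 74.7200 / 9 = 8.3022
SE* = √8.3022

SE* = 2.881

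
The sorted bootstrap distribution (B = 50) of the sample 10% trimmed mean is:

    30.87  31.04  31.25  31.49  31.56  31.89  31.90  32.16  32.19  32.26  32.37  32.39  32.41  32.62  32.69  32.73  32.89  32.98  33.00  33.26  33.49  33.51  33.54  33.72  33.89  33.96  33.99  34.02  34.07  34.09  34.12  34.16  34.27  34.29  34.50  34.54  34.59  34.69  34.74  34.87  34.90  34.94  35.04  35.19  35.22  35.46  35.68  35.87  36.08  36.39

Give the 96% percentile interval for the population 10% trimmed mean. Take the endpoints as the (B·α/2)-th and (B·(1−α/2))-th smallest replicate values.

α = 0.04; lower rank = 50 × 0.020 = 1; upper rank = 50 × 0.980 = 49.
The 1st smallest replicate is 30.87; the 49th is 36.08.

(30.87, 36.08)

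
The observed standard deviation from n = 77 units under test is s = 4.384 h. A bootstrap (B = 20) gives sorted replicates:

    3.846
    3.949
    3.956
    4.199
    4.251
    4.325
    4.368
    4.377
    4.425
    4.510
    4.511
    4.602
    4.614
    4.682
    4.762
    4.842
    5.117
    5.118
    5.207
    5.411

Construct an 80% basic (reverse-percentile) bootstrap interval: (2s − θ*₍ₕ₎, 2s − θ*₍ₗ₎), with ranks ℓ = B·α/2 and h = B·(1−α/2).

Percentile endpoints at ranks 2 and 18: θ*₍2₎ = 3.949, θ*₍18₎ = 5.118.
Basic interval reflects these around s:
  lower = 2 × 4.384 − 5.118 = 3.650
  upper = 2 × 4.384 − 3.949 = 4.819

(3.650, 4.819)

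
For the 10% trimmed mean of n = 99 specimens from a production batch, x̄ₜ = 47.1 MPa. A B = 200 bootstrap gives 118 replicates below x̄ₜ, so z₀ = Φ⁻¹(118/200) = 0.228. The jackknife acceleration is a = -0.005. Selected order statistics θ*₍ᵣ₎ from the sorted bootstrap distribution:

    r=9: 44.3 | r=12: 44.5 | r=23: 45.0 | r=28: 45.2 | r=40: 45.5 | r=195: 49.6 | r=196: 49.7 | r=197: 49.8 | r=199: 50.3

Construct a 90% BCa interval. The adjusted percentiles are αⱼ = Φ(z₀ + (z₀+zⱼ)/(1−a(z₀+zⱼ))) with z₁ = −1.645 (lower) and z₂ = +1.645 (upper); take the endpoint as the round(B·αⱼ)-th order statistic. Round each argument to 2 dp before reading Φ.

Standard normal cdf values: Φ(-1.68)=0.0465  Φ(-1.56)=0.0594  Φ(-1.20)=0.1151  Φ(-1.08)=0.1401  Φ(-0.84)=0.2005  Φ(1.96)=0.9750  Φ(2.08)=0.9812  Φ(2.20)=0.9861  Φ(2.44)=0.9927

(45.0, 49.7)

Lower: z₀ + z₁ = 0.228 + (-1.645) = -1.417; 1 − a(z₀+z₁) = 1 − (-0.005)(-1.417) = 0.9929; argument = 0.228 + (-1.417)/0.9929 = -1.1991 → -1.20.
α₁ = Φ(-1.20) = 0.1151; rank = round(200 × 0.1151) = 23; θ*₍23₎ = 45.0.
Upper: z₀ + z₂ = 1.873; 1 − a(z₀+z₂) = 1.0094; argument = 2.0836 → 2.08; α₂ = 0.9812; rank = 196; θ*₍196₎ = 49.7.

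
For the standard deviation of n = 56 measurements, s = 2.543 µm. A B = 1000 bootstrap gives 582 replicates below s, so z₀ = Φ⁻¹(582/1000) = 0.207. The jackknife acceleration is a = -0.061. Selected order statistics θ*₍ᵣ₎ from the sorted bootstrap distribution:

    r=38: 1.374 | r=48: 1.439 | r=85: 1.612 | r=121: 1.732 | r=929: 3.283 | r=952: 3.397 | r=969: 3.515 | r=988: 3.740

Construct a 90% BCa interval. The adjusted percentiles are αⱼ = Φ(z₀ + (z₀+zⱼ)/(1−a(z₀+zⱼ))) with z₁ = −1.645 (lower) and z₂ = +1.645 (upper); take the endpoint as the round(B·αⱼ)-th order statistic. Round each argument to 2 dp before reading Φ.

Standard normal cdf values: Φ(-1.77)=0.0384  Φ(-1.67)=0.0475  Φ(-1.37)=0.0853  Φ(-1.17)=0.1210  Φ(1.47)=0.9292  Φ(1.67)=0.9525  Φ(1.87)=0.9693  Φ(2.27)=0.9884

Lower: z₀ + z₁ = 0.207 + (-1.645) = -1.438; 1 − a(z₀+z₁) = 1 − (-0.061)(-1.438) = 0.9123; argument = 0.207 + (-1.438)/0.9123 = -1.3693 → -1.37.
α₁ = Φ(-1.37) = 0.0853; rank = round(1000 × 0.0853) = 85; θ*₍85₎ = 1.612.
Upper: z₀ + z₂ = 1.852; 1 − a(z₀+z₂) = 1.1130; argument = 1.8710 → 1.87; α₂ = 0.9693; rank = 969; θ*₍969₎ = 3.515.

(1.612, 3.515)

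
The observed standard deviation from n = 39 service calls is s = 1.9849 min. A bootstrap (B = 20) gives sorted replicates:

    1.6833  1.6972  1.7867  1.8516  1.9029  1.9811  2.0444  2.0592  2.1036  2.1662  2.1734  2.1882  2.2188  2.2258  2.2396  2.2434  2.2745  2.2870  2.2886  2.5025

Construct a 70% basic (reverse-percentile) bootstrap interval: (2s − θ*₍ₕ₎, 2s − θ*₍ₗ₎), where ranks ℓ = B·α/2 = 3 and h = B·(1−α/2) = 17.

Percentile endpoints at ranks 3 and 17: θ*₍3₎ = 1.7867, θ*₍17₎ = 2.2745.
Basic interval reflects these around s:
  lower = 2 × 1.9849 − 2.2745 = 1.6953
  upper = 2 × 1.9849 − 1.7867 = 2.1831

(1.6953, 2.1831)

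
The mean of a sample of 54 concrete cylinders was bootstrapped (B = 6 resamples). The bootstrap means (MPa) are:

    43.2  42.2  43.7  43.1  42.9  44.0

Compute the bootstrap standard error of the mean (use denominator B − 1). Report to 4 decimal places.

Bootstrap SE is the standard deviation of the 6 replicate means.
Mean of replicates: (43.2 + 42.2 + 43.7 + 43.1 + 42.9 + 44.0) / 6 = 259.10000 / 6 = 43.18333
Sum of squared deviations: (+0.01667)² + (−0.98333)² + (+0.51667)² + (−0.08333)² + (−0.28333)² + (+0.81667)² = 1.98833
Variance = 1.98833 / 5 = 0.39767
SE* = √0.39767

SE* = 0.6306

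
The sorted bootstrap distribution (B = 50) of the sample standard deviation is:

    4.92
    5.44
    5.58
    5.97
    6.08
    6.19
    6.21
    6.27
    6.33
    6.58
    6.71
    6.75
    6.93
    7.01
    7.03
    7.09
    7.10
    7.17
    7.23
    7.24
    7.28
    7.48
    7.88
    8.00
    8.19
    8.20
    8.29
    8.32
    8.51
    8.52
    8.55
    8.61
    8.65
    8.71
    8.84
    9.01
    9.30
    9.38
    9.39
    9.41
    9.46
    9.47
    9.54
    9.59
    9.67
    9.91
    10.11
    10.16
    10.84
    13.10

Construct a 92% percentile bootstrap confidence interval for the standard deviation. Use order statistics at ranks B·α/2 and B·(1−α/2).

α = 0.08; lower rank = 50 × 0.040 = 2; upper rank = 50 × 0.960 = 48.
The 2nd smallest replicate is 5.44; the 48th is 10.16.

(5.44, 10.16)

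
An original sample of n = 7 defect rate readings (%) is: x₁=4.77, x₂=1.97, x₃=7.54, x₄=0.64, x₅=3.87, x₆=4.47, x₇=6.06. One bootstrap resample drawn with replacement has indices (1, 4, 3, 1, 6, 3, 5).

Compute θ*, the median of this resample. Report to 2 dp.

θ* = 4.77

Resample values: 4.77, 0.64, 7.54, 4.77, 4.47, 7.54, 3.87.
Sorted: 0.64, 3.87, 4.47, 4.77, 4.77, 7.54, 7.54
Median = middle value = 4.77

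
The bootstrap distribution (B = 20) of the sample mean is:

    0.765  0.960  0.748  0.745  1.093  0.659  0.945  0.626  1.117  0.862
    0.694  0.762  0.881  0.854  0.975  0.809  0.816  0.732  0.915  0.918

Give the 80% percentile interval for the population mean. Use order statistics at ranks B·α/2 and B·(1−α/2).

Sorted replicates: 0.626, 0.659, 0.694, 0.732, 0.745, 0.748, 0.762, 0.765, 0.809, 0.816, 0.854, 0.862, 0.881, 0.915, 0.918, 0.945, 0.960, 0.975, 1.093, 1.117
α = 0.20; lower rank = 20 × 0.100 = 2; upper rank = 20 × 0.900 = 18.
The 2nd smallest replicate is 0.659; the 18th is 0.975.

(0.659, 0.975)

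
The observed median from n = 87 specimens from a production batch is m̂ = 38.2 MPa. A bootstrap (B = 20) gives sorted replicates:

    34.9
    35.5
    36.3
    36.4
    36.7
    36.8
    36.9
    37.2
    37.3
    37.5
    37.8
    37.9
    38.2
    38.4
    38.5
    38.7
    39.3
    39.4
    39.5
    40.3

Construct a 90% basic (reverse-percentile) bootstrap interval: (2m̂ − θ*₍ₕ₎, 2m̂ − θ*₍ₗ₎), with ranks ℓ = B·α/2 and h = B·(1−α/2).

Percentile endpoints at ranks 1 and 19: θ*₍1₎ = 34.9, θ*₍19₎ = 39.5.
Basic interval reflects these around m̂:
  lower = 2 × 38.2 − 39.5 = 36.9
  upper = 2 × 38.2 − 34.9 = 41.5

(36.9, 41.5)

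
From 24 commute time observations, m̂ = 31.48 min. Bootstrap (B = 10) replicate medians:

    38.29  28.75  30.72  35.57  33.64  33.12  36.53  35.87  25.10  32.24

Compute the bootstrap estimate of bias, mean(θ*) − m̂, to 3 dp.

mean(θ*) = (38.29 + 28.75 + 30.72 + 35.57 + 33.64 + 33.12 + 36.53 + 35.87 + 25.10 + 32.24) / 10 = 32.9830
bias = 32.9830 − 31.48

bias = +1.503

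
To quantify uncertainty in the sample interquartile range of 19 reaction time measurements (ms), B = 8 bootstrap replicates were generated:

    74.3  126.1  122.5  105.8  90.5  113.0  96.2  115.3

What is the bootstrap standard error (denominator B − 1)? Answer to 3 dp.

SE* = 17.528

Bootstrap SE is the standard deviation of the 8 replicate interquartile ranges.
Mean of replicates: (74.3 + 126.1 + 122.5 + 105.8 + 90.5 + 113.0 + 96.2 + 115.3) / 8 = 843.7000 / 8 = 105.4625
Sum of squared deviations: (−31.1625)² + (+20.6375)² + (+17.0375)² + (+0.3375)² + (−14.9625)² + (+7.5375)² + (−9.2625)² + (+9.8375)² = 2150.6588
Variance = 2150.6588 / 7 = 307.2370
SE* = √307.2370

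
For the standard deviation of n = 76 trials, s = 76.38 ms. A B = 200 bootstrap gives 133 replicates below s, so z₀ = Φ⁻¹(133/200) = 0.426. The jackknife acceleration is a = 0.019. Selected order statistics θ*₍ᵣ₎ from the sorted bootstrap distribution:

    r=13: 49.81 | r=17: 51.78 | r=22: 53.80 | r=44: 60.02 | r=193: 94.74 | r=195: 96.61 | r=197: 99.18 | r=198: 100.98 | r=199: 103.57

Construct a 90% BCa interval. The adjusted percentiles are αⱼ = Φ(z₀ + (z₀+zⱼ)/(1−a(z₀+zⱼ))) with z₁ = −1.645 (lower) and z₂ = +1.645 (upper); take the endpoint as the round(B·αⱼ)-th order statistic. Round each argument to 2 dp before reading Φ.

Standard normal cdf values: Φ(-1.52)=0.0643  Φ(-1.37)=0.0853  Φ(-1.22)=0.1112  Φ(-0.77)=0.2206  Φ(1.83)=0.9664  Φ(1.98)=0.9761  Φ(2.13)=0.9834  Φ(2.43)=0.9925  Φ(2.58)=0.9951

Lower: z₀ + z₁ = 0.426 + (-1.645) = -1.219; 1 − a(z₀+z₁) = 1 − (0.019)(-1.219) = 1.0232; argument = 0.426 + (-1.219)/1.0232 = -0.7654 → -0.77.
α₁ = Φ(-0.77) = 0.2206; rank = round(200 × 0.2206) = 44; θ*₍44₎ = 60.02.
Upper: z₀ + z₂ = 2.071; 1 − a(z₀+z₂) = 0.9607; argument = 2.5818 → 2.58; α₂ = 0.9951; rank = 199; θ*₍199₎ = 103.57.

(60.02, 103.57)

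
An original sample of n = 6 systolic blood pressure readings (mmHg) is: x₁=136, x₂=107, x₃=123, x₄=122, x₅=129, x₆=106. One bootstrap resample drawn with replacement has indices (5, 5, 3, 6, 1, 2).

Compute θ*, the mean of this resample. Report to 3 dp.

Resample values: 129, 129, 123, 106, 136, 107.
Mean = (129 + 129 + 123 + 106 + 136 + 107) / 6 = 730.0 / 6 = 121.667

θ* = 121.667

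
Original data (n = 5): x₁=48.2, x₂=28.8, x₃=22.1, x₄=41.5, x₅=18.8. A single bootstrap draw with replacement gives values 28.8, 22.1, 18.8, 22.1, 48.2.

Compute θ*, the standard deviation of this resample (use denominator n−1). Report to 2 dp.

Mean = 28.0000; sum of squared deviations = 562.9400
s² = 562.9400 / 4 = 140.7350
s = √140.7350 = 11.86

θ* = 11.86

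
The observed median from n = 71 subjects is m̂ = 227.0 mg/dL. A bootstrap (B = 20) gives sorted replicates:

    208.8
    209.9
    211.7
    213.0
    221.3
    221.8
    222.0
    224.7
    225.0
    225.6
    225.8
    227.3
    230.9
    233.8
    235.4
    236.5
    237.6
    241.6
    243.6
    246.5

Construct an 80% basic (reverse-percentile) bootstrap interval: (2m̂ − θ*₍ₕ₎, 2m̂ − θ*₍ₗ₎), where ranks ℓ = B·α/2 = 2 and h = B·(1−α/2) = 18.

Percentile endpoints at ranks 2 and 18: θ*₍2₎ = 209.9, θ*₍18₎ = 241.6.
Basic interval reflects these around m̂:
  lower = 2 × 227.0 − 241.6 = 212.4
  upper = 2 × 227.0 − 209.9 = 244.1

(212.4, 244.1)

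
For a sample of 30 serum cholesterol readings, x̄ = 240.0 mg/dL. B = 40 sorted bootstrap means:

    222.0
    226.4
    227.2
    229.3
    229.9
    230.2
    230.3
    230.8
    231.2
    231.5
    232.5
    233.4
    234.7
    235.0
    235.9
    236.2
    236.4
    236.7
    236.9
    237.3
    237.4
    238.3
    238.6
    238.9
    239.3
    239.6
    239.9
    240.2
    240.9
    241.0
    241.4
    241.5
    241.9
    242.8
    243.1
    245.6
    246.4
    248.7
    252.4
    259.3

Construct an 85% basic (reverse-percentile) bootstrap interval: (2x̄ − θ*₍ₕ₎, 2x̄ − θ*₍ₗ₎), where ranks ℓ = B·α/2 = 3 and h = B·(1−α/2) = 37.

(233.6, 252.8)

Percentile endpoints at ranks 3 and 37: θ*₍3₎ = 227.2, θ*₍37₎ = 246.4.
Basic interval reflects these around x̄:
  lower = 2 × 240.0 − 246.4 = 233.6
  upper = 2 × 240.0 − 227.2 = 252.8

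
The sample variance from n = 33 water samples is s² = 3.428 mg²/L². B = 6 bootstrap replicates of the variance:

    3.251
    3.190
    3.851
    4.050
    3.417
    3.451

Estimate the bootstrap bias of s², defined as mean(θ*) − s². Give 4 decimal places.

mean(θ*) = (3.251 + 3.190 + 3.851 + 4.050 + 3.417 + 3.451) / 6 = 3.53500
bias = 3.53500 − 3.428

bias = +0.1070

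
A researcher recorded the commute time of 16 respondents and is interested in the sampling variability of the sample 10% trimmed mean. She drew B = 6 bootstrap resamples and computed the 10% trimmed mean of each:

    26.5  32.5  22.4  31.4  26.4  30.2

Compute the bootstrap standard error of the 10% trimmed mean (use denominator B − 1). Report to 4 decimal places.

SE* = 3.8077

Bootstrap SE is the standard deviation of the 6 replicate 10% trimmed means.
Mean of replicates: (26.5 + 32.5 + 22.4 + 31.4 + 26.4 + 30.2) / 6 = 169.40000 / 6 = 28.23333
Sum of squared deviations: (−1.73333)² + (+4.26667)² + (−5.83333)² + (+3.16667)² + (−1.83333)² + (+1.96667)² = 72.49333
Variance = 72.49333 / 5 = 14.49867
SE* = √14.49867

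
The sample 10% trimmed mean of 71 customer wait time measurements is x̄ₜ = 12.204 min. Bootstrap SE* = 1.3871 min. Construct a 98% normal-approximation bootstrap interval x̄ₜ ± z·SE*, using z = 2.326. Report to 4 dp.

Margin = 2.326 × 1.3871 = 3.22639
Interval: 12.204 ± 3.22639

(8.9776, 15.4304)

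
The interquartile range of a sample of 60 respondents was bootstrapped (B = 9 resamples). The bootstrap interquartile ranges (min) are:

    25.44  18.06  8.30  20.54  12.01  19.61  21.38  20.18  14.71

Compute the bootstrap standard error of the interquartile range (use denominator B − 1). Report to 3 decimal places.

Bootstrap SE is the standard deviation of the 9 replicate interquartile ranges.
Mean of replicates: (25.44 + 18.06 + 8.30 + 20.54 + 12.01 + 19.61 + 21.38 + 20.18 + 14.71) / 9 = 160.2300 / 9 = 17.8033
Sum of squared deviations: (+7.6367)² + (+0.2567)² + (−9.5033)² + (+2.7367)² + (−5.7933)² + (+1.8067)² + (+3.5767)² + (+2.3767)² + (−3.0933)² = 221.0238
Variance = 221.0238 / 8 = 27.6280
SE* = √27.6280

SE* = 5.256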